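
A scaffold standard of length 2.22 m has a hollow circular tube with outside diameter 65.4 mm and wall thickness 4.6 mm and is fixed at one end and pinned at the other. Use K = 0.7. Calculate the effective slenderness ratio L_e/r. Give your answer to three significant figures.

λ ≈ 72.1

Inner diameter d_i = 65.4 − 2×4.6 = 56.20 mm
I = π(d_o⁴ − d_i⁴)/64 = π(65.4⁴ − 56.20⁴)/64 = 4.083×10^5 mm⁴
A = 878.6 mm²;  r_min = √(I/A) = √(4.083×10^5/878.6) = 21.56 mm
L_e = K·L = 0.7 × 2.22 m = 1.554 m = 1554.0 mm
λ = L_e / r_min = 1554.0 / 21.56 = 72.1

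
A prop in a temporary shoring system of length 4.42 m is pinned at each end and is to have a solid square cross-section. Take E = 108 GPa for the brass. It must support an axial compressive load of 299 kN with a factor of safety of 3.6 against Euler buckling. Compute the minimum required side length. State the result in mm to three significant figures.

a ≈ 124 mm

Required P_cr = n·P = 3.6 × 299 = 1076 kN
L_e = K·L = 1 × 4.42 = 4.420 m
Required I = P_cr·L_e²/(π²E) = 1.076×10^6 × 4.420² / (π² × 1.08×10^11) = 1.973×10^-5 m⁴
I_req = 1.973×10^7 mm⁴
Solid square: I = a⁴/12  ⇒  a = (12I)^(1/4) = (12×1.973×10^7)^(1/4) = 124 mm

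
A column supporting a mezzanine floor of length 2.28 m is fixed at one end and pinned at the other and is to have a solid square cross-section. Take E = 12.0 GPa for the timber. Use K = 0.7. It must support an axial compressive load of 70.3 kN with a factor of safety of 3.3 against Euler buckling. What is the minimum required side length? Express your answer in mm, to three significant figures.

Required P_cr = n·P = 3.3 × 70.3 = 232.0 kN
L_e = K·L = 0.7 × 2.28 = 1.596 m
Required I = P_cr·L_e²/(π²E) = 2.320×10^5 × 1.596² / (π² × 1.20×10^10) = 4.989×10^-6 m⁴
I_req = 4.989×10^6 mm⁴
Solid square: I = a⁴/12  ⇒  a = (12I)^(1/4) = (12×4.989×10^6)^(1/4) = 88.0 mm

a ≈ 88.0 mm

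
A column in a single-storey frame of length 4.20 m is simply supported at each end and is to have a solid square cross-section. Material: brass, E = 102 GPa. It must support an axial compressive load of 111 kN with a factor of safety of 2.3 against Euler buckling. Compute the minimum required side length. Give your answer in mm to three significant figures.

Required P_cr = n·P = 2.3 × 111 = 255.3 kN
L_e = K·L = 1 × 4.20 = 4.200 m
Required I = P_cr·L_e²/(π²E) = 2.553×10^5 × 4.200² / (π² × 1.02×10^11) = 4.474×10^-6 m⁴
I_req = 4.474×10^6 mm⁴
Solid square: I = a⁴/12  ⇒  a = (12I)^(1/4) = (12×4.474×10^6)^(1/4) = 85.6 mm

a ≈ 85.6 mm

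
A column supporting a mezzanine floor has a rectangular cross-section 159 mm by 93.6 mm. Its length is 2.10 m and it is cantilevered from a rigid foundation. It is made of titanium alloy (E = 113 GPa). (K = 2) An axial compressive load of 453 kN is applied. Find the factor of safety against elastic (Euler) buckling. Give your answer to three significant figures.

n ≈ 1.52

Buckling occurs about the weak axis: I_min = h·b³/12 with b = 93.6 mm (the shorter side).
I_min = 159×93.6³/12 = 1.087×10^7 mm⁴
I = 1.087×10^7 mm⁴ = 1.087×10^-5 m⁴
Effective length L_e = K·L = 2 × 2.10 = 4.200 m
P_cr = π²EI / L_e² = π² × 113×10⁹ × 1.087×10^-5 / 4.200² = 6.869×10^5 N
Factor of safety n = P_cr / P = 686.95 / 453 = 1.52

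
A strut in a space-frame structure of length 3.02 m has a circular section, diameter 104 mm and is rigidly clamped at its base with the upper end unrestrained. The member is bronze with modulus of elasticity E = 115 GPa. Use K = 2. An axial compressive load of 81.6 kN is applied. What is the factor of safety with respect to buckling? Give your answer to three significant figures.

I = πd⁴/64 = π×104⁴/64 = 5.743×10^6 mm⁴
I = 5.743×10^6 mm⁴ = 5.743×10^-6 m⁴
Effective length L_e = K·L = 2 × 3.02 = 6.040 m
P_cr = π²EI / L_e² = π² × 115×10⁹ × 5.743×10^-6 / 6.040² = 1.787×10^5 N
Factor of safety n = P_cr / P = 178.66 / 81.6 = 2.19

n ≈ 2.19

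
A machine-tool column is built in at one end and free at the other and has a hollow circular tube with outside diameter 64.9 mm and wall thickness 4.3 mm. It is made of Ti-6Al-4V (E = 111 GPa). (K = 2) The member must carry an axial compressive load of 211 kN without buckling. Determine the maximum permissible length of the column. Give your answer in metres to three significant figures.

Inner diameter d_i = 64.9 − 2×4.3 = 56.30 mm
I = π(d_o⁴ − d_i⁴)/64 = π(64.9⁴ − 56.30⁴)/64 = 3.777×10^5 mm⁴
I = 3.777×10^-7 m⁴
At the buckling limit P_cr = P = 2.110×10^5 N
From P_cr = π²EI/(K·L)²:  L = (1/K)·√(π²EI/P_cr) = (1/2)·√(π²×1.11×10^11×3.777×10^-7/2.110×10^5)
L = 0.700 m

L_max ≈ 0.700 m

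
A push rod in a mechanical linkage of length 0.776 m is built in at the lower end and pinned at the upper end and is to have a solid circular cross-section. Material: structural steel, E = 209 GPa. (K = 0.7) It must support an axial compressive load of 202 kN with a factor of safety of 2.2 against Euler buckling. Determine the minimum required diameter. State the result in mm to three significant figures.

d ≈ 33.7 mm

Required P_cr = n·P = 2.2 × 202 = 444.4 kN
L_e = K·L = 0.7 × 0.776 = 0.5432 m
Required I = P_cr·L_e²/(π²E) = 4.444×10^5 × 0.5432² / (π² × 2.09×10^11) = 6.357×10^-8 m⁴
I_req = 6.357×10^4 mm⁴
Solid circle: I = πd⁴/64  ⇒  d = (64I/π)^(1/4) = (64×6.357×10^4/π)^(1/4) = 33.7 mm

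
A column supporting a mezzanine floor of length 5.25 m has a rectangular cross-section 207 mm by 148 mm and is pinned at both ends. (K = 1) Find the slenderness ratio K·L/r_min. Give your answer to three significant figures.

For a rectangle r_min = b/√12 = 148/√12 = 42.72 mm
L_e = K·L = 1 × 5.25 m = 5.250 m = 5250.0 mm
λ = L_e / r_min = 5250.0 / 42.72 = 123

λ ≈ 123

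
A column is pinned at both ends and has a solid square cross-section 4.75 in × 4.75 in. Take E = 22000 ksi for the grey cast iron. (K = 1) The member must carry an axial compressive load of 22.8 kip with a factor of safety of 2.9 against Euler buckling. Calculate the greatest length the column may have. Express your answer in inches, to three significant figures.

I = a⁴/12 = 4.75⁴/12 = 42.42 in⁴
Required critical load P_cr = n·P = 2.9 × 22.8 = 66.12 kip = 6.612×10^4 lb
From P_cr = π²EI/(K·L)²:  L = (1/K)·√(π²EI/P_cr) = (1/1)·√(π²×2.20×10^7×42.42/6.612×10^4)
L = 373 in

L_max ≈ 373 in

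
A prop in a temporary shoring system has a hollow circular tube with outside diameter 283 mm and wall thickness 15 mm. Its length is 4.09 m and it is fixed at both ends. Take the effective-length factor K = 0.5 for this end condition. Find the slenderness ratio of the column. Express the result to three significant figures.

λ ≈ 21.5

Inner diameter d_i = 283 − 2×15 = 253.0 mm
I = π(d_o⁴ − d_i⁴)/64 = π(283⁴ − 253.0⁴)/64 = 1.137×10^8 mm⁴
A = 1.263×10^4 mm²;  r_min = √(I/A) = √(1.137×10^8/1.263×10^4) = 94.90 mm
L_e = K·L = 0.5 × 4.09 m = 2.045 m = 2045.0 mm
λ = L_e / r_min = 2045.0 / 94.90 = 21.5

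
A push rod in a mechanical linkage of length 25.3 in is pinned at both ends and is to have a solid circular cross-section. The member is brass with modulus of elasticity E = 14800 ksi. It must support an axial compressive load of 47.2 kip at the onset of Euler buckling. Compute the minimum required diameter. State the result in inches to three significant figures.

L_e = K·L = 1 × 25.3 = 25.30 in
Required I = P_cr·L_e²/(π²E) = 4.720×10^4 × 25.30² / (π² × 1.48×10^7) = 0.2068 in⁴
Solid circle: I = πd⁴/64  ⇒  d = (64I/π)^(1/4) = (64×0.2068/π)^(1/4) = 1.43 in

d ≈ 1.43 in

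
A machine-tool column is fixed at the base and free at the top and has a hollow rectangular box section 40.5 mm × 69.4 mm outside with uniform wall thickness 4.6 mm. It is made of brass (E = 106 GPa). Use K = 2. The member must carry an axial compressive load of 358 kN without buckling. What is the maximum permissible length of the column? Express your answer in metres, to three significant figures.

L_max ≈ 0.410 m

Inner dimensions: h_i = 69.4 − 2×4.6 = 60.20 mm, b_i = 40.5 − 2×4.6 = 31.30 mm
Weak-axis I_min = (h_o·b_o³ − h_i·b_i³)/12 with b_o = 40.5, b_i = 31.30 mm (shorter outer/inner sides).
I_min = (69.4×40.5³ − 60.20×31.30³)/12 = 2.304×10^5 mm⁴
I = 2.304×10^-7 m⁴
At the buckling limit P_cr = P = 3.580×10^5 N
From P_cr = π²EI/(K·L)²:  L = (1/K)·√(π²EI/P_cr) = (1/2)·√(π²×1.06×10^11×2.304×10^-7/3.580×10^5)
L = 0.410 m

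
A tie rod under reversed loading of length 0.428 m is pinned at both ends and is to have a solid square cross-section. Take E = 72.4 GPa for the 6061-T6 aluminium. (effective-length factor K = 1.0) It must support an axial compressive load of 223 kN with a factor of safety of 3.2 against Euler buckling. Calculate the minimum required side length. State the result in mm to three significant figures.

Required P_cr = n·P = 3.2 × 223 = 713.6 kN
L_e = K·L = 1 × 0.428 = 0.4280 m
Required I = P_cr·L_e²/(π²E) = 7.136×10^5 × 0.4280² / (π² × 7.24×10^10) = 1.829×10^-7 m⁴
I_req = 1.829×10^5 mm⁴
Solid square: I = a⁴/12  ⇒  a = (12I)^(1/4) = (12×1.829×10^5)^(1/4) = 38.5 mm

a ≈ 38.5 mm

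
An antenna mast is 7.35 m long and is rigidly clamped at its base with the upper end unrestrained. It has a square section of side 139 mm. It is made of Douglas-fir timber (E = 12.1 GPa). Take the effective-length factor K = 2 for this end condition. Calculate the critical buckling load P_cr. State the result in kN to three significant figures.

P_cr ≈ 17.2 kN

I = a⁴/12 = 139⁴/12 = 3.111×10^7 mm⁴
I = 3.111×10^7 mm⁴ = 3.111×10^-5 m⁴
Effective length L_e = K·L = 2 × 7.35 = 14.70 m
P_cr = π²EI / L_e² = π² × 12.1×10⁹ × 3.111×10^-5 / 14.70² = 1.719×10^4 N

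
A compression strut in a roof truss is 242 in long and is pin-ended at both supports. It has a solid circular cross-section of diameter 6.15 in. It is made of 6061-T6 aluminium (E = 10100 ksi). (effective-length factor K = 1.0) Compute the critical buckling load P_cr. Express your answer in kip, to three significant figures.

P_cr ≈ 120 kip

I = πd⁴/64 = π×6.15⁴/64 = 70.22 in⁴
Effective length L_e = K·L = 1 × 242 = 242.0 in
P_cr = π²EI / L_e² = π² × 10100×10³ × 70.22 / 242.0² = 1.195×10^5 lb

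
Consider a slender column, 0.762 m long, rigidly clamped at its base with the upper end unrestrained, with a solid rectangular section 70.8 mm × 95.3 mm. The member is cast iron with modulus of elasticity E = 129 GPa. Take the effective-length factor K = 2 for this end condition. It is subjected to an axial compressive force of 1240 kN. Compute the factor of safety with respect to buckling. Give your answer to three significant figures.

n ≈ 1.25

Buckling occurs about the weak axis: I_min = h·b³/12 with b = 70.8 mm (the shorter side).
I_min = 95.3×70.8³/12 = 2.818×10^6 mm⁴
I = 2.818×10^6 mm⁴ = 2.818×10^-6 m⁴
Effective length L_e = K·L = 2 × 0.762 = 1.524 m
P_cr = π²EI / L_e² = π² × 129×10⁹ × 2.818×10^-6 / 1.524² = 1.545×10^6 N
Factor of safety n = P_cr / P = 1545.0 / 1240 = 1.25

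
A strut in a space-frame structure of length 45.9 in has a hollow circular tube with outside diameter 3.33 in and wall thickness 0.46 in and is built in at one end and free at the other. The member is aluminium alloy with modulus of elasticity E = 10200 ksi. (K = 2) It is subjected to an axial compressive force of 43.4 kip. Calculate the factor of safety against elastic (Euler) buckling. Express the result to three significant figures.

n ≈ 1.21

Inner diameter d_i = 3.33 − 2×0.46 = 2.410 in
I = π(d_o⁴ − d_i⁴)/64 = π(3.33⁴ − 2.410⁴)/64 = 4.380 in⁴
Effective length L_e = K·L = 2 × 45.9 = 91.80 in
P_cr = π²EI / L_e² = π² × 10200×10³ × 4.380 / 91.80² = 5.232×10^4 lb
Factor of safety n = P_cr / P = 52.323 / 43.4 = 1.21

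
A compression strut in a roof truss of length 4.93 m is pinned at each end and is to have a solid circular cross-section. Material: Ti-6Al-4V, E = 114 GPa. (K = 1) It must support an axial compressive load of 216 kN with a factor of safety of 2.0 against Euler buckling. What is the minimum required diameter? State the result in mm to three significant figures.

Required P_cr = n·P = 2.0 × 216 = 432.0 kN
L_e = K·L = 1 × 4.93 = 4.930 m
Required I = P_cr·L_e²/(π²E) = 4.320×10^5 × 4.930² / (π² × 1.14×10^11) = 9.332×10^-6 m⁴
I_req = 9.332×10^6 mm⁴
Solid circle: I = πd⁴/64  ⇒  d = (64I/π)^(1/4) = (64×9.332×10^6/π)^(1/4) = 117 mm

d ≈ 117 mm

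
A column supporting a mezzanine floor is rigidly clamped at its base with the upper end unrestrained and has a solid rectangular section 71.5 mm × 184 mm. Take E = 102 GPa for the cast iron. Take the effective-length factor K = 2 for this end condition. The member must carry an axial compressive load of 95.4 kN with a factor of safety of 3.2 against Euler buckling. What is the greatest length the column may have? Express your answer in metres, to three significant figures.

L_max ≈ 2.15 m

Buckling occurs about the weak axis: I_min = h·b³/12 with b = 71.5 mm (the shorter side).
I_min = 184×71.5³/12 = 5.605×10^6 mm⁴
I = 5.605×10^-6 m⁴
Required critical load P_cr = n·P = 3.2 × 95.4 = 305.3 kN = 3.053×10^5 N
From P_cr = π²EI/(K·L)²:  L = (1/K)·√(π²EI/P_cr) = (1/2)·√(π²×1.02×10^11×5.605×10^-6/3.053×10^5)
L = 2.15 m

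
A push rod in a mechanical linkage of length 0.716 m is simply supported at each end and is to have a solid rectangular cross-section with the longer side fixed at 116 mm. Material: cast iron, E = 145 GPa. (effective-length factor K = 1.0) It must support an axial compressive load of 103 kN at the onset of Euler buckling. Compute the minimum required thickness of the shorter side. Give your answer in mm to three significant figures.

L_e = K·L = 1 × 0.716 = 0.7160 m
Required I = P_cr·L_e²/(π²E) = 1.030×10^5 × 0.7160² / (π² × 1.45×10^11) = 3.690×10^-8 m⁴
I_req = 3.690×10^4 mm⁴
Rectangle, weak axis: I_min = h·b³/12 with h = 116 mm fixed  ⇒  b = (12I/h)^(1/3) = 15.6 mm

b ≈ 15.6 mm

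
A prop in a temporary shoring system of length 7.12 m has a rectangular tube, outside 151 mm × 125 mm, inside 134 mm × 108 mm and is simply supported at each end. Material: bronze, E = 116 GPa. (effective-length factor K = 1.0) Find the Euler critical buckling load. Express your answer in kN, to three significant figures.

Weak-axis I_min = (h_o·b_o³ − h_i·b_i³)/12 with b_o = 125, b_i = 108.0 mm (shorter outer/inner sides).
I_min = (151×125³ − 134.0×108.0³)/12 = 1.051×10^7 mm⁴
I = 1.051×10^7 mm⁴ = 1.051×10^-5 m⁴
Effective length L_e = K·L = 1 × 7.12 = 7.120 m
P_cr = π²EI / L_e² = π² × 116×10⁹ × 1.051×10^-5 / 7.120² = 2.374×10^5 N

P_cr ≈ 237 kN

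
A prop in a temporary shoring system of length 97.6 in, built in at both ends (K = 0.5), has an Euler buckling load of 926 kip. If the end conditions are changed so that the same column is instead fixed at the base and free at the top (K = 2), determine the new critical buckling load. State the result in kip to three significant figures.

P_cr ∝ 1/K², so P_cr,new = P_cr,old × (K_old/K_new)² = 926 × (0.5/2)²
= 926 × 0.06250 = 57.9 kip

P_cr ≈ 57.9 kip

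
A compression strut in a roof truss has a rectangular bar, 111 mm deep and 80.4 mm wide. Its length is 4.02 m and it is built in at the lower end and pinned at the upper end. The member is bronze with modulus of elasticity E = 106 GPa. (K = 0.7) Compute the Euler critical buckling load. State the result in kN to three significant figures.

P_cr ≈ 635 kN

Buckling occurs about the weak axis: I_min = h·b³/12 with b = 80.4 mm (the shorter side).
I_min = 111×80.4³/12 = 4.807×10^6 mm⁴
I = 4.807×10^6 mm⁴ = 4.807×10^-6 m⁴
Effective length L_e = K·L = 0.7 × 4.02 = 2.814 m
P_cr = π²EI / L_e² = π² × 106×10⁹ × 4.807×10^-6 / 2.814² = 6.351×10^5 N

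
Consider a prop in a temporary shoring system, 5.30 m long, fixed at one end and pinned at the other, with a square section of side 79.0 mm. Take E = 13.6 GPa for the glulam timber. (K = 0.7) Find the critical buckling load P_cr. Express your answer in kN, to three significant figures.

P_cr ≈ 31.7 kN

I = a⁴/12 = 79.0⁴/12 = 3.246×10^6 mm⁴
I = 3.246×10^6 mm⁴ = 3.246×10^-6 m⁴
Effective length L_e = K·L = 0.7 × 5.30 = 3.710 m
P_cr = π²EI / L_e² = π² × 13.6×10⁹ × 3.246×10^-6 / 3.710² = 3.165×10^4 N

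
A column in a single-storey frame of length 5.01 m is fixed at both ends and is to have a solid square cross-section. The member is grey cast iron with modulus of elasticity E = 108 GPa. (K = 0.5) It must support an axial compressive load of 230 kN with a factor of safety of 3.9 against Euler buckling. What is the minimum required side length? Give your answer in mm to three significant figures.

Required P_cr = n·P = 3.9 × 230 = 897.0 kN
L_e = K·L = 0.5 × 5.01 = 2.505 m
Required I = P_cr·L_e²/(π²E) = 8.970×10^5 × 2.505² / (π² × 1.08×10^11) = 5.281×10^-6 m⁴
I_req = 5.281×10^6 mm⁴
Solid square: I = a⁴/12  ⇒  a = (12I)^(1/4) = (12×5.281×10^6)^(1/4) = 89.2 mm

a ≈ 89.2 mm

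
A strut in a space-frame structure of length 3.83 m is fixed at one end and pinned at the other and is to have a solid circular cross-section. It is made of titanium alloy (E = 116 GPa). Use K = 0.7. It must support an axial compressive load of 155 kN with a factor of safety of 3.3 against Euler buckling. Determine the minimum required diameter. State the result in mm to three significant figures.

d ≈ 89.9 mm

Required P_cr = n·P = 3.3 × 155 = 511.5 kN
L_e = K·L = 0.7 × 3.83 = 2.681 m
Required I = P_cr·L_e²/(π²E) = 5.115×10^5 × 2.681² / (π² × 1.16×10^11) = 3.211×10^-6 m⁴
I_req = 3.211×10^6 mm⁴
Solid circle: I = πd⁴/64  ⇒  d = (64I/π)^(1/4) = (64×3.211×10^6/π)^(1/4) = 89.9 mm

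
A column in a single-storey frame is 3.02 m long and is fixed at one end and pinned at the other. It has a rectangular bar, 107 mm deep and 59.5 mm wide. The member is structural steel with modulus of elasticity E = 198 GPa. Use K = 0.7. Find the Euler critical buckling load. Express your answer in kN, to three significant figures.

P_cr ≈ 821 kN

Buckling occurs about the weak axis: I_min = h·b³/12 with b = 59.5 mm (the shorter side).
I_min = 107×59.5³/12 = 1.878×10^6 mm⁴
I = 1.878×10^6 mm⁴ = 1.878×10^-6 m⁴
Effective length L_e = K·L = 0.7 × 3.02 = 2.114 m
P_cr = π²EI / L_e² = π² × 198×10⁹ × 1.878×10^-6 / 2.114² = 8.213×10^5 N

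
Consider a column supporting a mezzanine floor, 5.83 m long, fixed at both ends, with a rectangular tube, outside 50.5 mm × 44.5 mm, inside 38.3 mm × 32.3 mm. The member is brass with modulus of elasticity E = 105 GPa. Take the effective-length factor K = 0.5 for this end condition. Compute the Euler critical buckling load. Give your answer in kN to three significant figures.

P_cr ≈ 32.1 kN

Weak-axis I_min = (h_o·b_o³ − h_i·b_i³)/12 with b_o = 44.5, b_i = 32.30 mm (shorter outer/inner sides).
I_min = (50.5×44.5³ − 38.30×32.30³)/12 = 2.633×10^5 mm⁴
I = 2.633×10^5 mm⁴ = 2.633×10^-7 m⁴
Effective length L_e = K·L = 0.5 × 5.83 = 2.915 m
P_cr = π²EI / L_e² = π² × 105×10⁹ × 2.633×10^-7 / 2.915² = 3.211×10^4 N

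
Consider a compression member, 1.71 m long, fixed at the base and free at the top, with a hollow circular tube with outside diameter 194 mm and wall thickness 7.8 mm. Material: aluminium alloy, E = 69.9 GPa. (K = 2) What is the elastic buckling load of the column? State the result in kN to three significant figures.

P_cr ≈ 1170 kN

Inner diameter d_i = 194 − 2×7.8 = 178.4 mm
I = π(d_o⁴ − d_i⁴)/64 = π(194⁴ − 178.4⁴)/64 = 1.981×10^7 mm⁴
I = 1.981×10^7 mm⁴ = 1.981×10^-5 m⁴
Effective length L_e = K·L = 2 × 1.71 = 3.420 m
P_cr = π²EI / L_e² = π² × 69.9×10⁹ × 1.981×10^-5 / 3.420² = 1.168×10^6 N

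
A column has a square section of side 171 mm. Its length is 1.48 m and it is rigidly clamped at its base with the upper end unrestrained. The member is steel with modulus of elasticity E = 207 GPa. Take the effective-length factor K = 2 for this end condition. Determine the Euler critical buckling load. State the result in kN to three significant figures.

P_cr ≈ 16600 kN

I = a⁴/12 = 171⁴/12 = 7.125×10^7 mm⁴
I = 7.125×10^7 mm⁴ = 7.125×10^-5 m⁴
Effective length L_e = K·L = 2 × 1.48 = 2.960 m
P_cr = π²EI / L_e² = π² × 207×10⁹ × 7.125×10^-5 / 2.960² = 1.661×10^7 N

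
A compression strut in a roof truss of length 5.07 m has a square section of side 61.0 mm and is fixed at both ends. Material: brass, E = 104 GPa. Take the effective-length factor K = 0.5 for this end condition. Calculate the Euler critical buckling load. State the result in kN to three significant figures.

I = a⁴/12 = 61.0⁴/12 = 1.154×10^6 mm⁴
I = 1.154×10^6 mm⁴ = 1.154×10^-6 m⁴
Effective length L_e = K·L = 0.5 × 5.07 = 2.535 m
P_cr = π²EI / L_e² = π² × 104×10⁹ × 1.154×10^-6 / 2.535² = 1.843×10^5 N

P_cr ≈ 184 kN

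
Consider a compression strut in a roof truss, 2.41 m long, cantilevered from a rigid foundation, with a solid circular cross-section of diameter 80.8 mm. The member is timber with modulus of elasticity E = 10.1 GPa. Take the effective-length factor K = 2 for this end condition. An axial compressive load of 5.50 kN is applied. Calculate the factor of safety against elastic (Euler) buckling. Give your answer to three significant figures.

I = πd⁴/64 = π×80.8⁴/64 = 2.092×10^6 mm⁴
I = 2.092×10^6 mm⁴ = 2.092×10^-6 m⁴
Effective length L_e = K·L = 2 × 2.41 = 4.820 m
P_cr = π²EI / L_e² = π² × 10.1×10⁹ × 2.092×10^-6 / 4.820² = 8.977×10^3 N
Factor of safety n = P_cr / P = 8.9772 / 5.50 = 1.63

n ≈ 1.63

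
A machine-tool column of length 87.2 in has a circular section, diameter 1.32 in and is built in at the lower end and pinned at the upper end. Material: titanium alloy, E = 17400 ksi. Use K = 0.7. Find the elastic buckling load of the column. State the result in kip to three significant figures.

I = πd⁴/64 = π×1.32⁴/64 = 0.1490 in⁴
Effective length L_e = K·L = 0.7 × 87.2 = 61.04 in
P_cr = π²EI / L_e² = π² × 17400×10³ × 0.1490 / 61.04² = 6.869×10^3 lb

P_cr ≈ 6.87 kip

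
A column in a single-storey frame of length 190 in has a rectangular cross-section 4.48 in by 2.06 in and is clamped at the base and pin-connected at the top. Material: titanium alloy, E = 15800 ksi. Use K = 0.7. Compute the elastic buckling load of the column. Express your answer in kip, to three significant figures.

P_cr ≈ 28.8 kip

Buckling occurs about the weak axis: I_min = h·b³/12 with b = 2.06 in (the shorter side).
I_min = 4.48×2.06³/12 = 3.264 in⁴
Effective length L_e = K·L = 0.7 × 190 = 133.0 in
P_cr = π²EI / L_e² = π² × 15800×10³ × 3.264 / 133.0² = 2.877×10^4 lb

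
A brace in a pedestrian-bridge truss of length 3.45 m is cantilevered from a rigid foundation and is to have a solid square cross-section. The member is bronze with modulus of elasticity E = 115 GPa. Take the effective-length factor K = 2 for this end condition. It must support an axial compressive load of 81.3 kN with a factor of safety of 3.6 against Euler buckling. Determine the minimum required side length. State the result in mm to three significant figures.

a ≈ 110 mm

Required P_cr = n·P = 3.6 × 81.3 = 292.7 kN
L_e = K·L = 2 × 3.45 = 6.900 m
Required I = P_cr·L_e²/(π²E) = 2.927×10^5 × 6.900² / (π² × 1.15×10^11) = 1.228×10^-5 m⁴
I_req = 1.228×10^7 mm⁴
Solid square: I = a⁴/12  ⇒  a = (12I)^(1/4) = (12×1.228×10^7)^(1/4) = 110 mm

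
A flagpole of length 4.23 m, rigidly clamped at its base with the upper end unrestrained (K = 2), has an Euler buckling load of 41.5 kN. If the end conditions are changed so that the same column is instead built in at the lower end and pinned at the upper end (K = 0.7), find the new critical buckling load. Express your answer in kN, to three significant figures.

P_cr ≈ 339 kN

P_cr ∝ 1/K², so P_cr,new = P_cr,old × (K_old/K_new)² = 41.5 × (2/0.7)²
= 41.5 × 8.163 = 339 kN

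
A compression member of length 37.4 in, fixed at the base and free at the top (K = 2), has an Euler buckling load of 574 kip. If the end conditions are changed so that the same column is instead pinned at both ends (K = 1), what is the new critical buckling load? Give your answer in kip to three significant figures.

P_cr ≈ 2300 kip

P_cr ∝ 1/K², so P_cr,new = P_cr,old × (K_old/K_new)² = 574 × (2/1)²
= 574 × 4.000 = 2300 kip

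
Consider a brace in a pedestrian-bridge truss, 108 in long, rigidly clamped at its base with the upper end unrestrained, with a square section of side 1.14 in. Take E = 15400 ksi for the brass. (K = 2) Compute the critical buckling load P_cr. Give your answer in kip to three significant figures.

I = a⁴/12 = 1.14⁴/12 = 0.1407 in⁴
Effective length L_e = K·L = 2 × 108 = 216.0 in
P_cr = π²EI / L_e² = π² × 15400×10³ × 0.1407 / 216.0² = 458.5 lb

P_cr ≈ 0.459 kip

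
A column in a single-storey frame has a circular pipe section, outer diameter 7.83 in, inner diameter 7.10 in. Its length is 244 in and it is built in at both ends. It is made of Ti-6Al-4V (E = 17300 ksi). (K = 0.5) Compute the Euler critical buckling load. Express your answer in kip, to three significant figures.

P_cr ≈ 686 kip

d_o = 7.83 in, d_i = 7.10 in
I = π(d_o⁴ − d_i⁴)/64 = π(7.83⁴ − 7.100⁴)/64 = 59.77 in⁴
Effective length L_e = K·L = 0.5 × 244 = 122.0 in
P_cr = π²EI / L_e² = π² × 17300×10³ × 59.77 / 122.0² = 6.857×10^5 lb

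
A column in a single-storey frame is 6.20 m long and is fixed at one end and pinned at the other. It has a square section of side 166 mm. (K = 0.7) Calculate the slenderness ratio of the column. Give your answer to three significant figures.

λ ≈ 90.6

I = a⁴/12 = 166⁴/12 = 6.328×10^7 mm⁴
A = 2.756×10^4 mm²;  r_min = √(I/A) = √(6.328×10^7/2.756×10^4) = 47.92 mm
L_e = K·L = 0.7 × 6.20 m = 4.340 m = 4340.0 mm
λ = L_e / r_min = 4340.0 / 47.92 = 90.6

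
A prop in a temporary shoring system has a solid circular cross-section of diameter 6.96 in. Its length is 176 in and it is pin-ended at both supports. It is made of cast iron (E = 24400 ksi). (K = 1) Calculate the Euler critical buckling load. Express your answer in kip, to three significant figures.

P_cr ≈ 896 kip

I = πd⁴/64 = π×6.96⁴/64 = 115.2 in⁴
Effective length L_e = K·L = 1 × 176 = 176.0 in
P_cr = π²EI / L_e² = π² × 24400×10³ × 115.2 / 176.0² = 8.955×10^5 lb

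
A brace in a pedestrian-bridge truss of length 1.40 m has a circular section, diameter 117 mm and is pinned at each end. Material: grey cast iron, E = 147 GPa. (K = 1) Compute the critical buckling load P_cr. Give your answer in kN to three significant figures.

I = πd⁴/64 = π×117⁴/64 = 9.198×10^6 mm⁴
I = 9.198×10^6 mm⁴ = 9.198×10^-6 m⁴
Effective length L_e = K·L = 1 × 1.40 = 1.400 m
P_cr = π²EI / L_e² = π² × 147×10⁹ × 9.198×10^-6 / 1.400² = 6.809×10^6 N

P_cr ≈ 6810 kN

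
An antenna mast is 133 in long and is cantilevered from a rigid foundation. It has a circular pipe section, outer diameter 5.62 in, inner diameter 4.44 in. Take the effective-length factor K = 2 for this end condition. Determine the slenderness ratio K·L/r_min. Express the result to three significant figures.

d_o = 5.62 in, d_i = 4.44 in
I = π(d_o⁴ − d_i⁴)/64 = π(5.62⁴ − 4.440⁴)/64 = 29.89 in⁴
A = 9.323 in²;  r_min = √(I/A) = √(29.89/9.323) = 1.791 in
L_e = K·L = 2 × 133 = 266.0 in
λ = L_e / r_min = 266.00 / 1.791 = 149

λ ≈ 149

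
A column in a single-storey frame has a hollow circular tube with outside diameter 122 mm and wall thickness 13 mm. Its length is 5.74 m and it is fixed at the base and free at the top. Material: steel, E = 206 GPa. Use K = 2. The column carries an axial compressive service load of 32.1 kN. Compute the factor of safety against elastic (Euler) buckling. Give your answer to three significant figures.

Inner diameter d_i = 122 − 2×13 = 96.00 mm
I = π(d_o⁴ − d_i⁴)/64 = π(122⁴ − 96.00⁴)/64 = 6.705×10^6 mm⁴
I = 6.705×10^6 mm⁴ = 6.705×10^-6 m⁴
Effective length L_e = K·L = 2 × 5.74 = 11.48 m
P_cr = π²EI / L_e² = π² × 206×10⁹ × 6.705×10^-6 / 11.48² = 1.034×10^5 N
Factor of safety n = P_cr / P = 103.44 / 32.1 = 3.22

n ≈ 3.22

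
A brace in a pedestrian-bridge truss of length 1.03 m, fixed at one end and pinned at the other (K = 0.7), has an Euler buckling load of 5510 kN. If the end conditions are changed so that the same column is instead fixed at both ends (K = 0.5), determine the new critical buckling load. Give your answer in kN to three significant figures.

P_cr ≈ 10800 kN

P_cr ∝ 1/K², so P_cr,new = P_cr,old × (K_old/K_new)² = 5510 × (0.7/0.5)²
= 5510 × 1.960 = 10800 kN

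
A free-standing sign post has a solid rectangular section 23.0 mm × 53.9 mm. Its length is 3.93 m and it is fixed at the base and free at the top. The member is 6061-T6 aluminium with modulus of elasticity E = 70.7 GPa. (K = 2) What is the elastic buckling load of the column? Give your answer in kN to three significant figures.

P_cr ≈ 0.617 kN

Buckling occurs about the weak axis: I_min = h·b³/12 with b = 23.0 mm (the shorter side).
I_min = 53.9×23.0³/12 = 5.465×10^4 mm⁴
I = 5.465×10^4 mm⁴ = 5.465×10^-8 m⁴
Effective length L_e = K·L = 2 × 3.93 = 7.860 m
P_cr = π²EI / L_e² = π² × 70.7×10⁹ × 5.465×10^-8 / 7.860² = 617.3 N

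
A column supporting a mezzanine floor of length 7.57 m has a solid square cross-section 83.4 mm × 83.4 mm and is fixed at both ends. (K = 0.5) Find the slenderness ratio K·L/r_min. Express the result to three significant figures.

I = a⁴/12 = 83.4⁴/12 = 4.032×10^6 mm⁴
A = 6.956×10^3 mm²;  r_min = √(I/A) = √(4.032×10^6/6.956×10^3) = 24.08 mm
L_e = K·L = 0.5 × 7.57 m = 3.785 m = 3785.0 mm
λ = L_e / r_min = 3785.0 / 24.08 = 157

λ ≈ 157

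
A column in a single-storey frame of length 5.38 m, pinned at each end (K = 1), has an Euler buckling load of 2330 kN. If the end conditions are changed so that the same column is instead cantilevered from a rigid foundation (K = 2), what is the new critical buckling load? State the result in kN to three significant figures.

P_cr ∝ 1/K², so P_cr,new = P_cr,old × (K_old/K_new)² = 2330 × (1/2)²
= 2330 × 0.2500 = 582 kN

P_cr ≈ 582 kN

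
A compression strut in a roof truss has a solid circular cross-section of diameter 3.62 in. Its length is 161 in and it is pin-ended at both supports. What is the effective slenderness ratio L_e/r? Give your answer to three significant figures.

λ ≈ 178

For a solid circle r = d/4 = 3.62/4 = 0.9050 in
L_e = K·L = 1 × 161 = 161.0 in
λ = L_e / r_min = 161.00 / 0.9050 = 178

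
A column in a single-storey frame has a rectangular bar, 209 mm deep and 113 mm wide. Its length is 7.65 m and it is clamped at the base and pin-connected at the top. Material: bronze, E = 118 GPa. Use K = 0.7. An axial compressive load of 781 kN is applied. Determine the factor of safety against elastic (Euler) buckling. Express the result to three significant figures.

n ≈ 1.31

Buckling occurs about the weak axis: I_min = h·b³/12 with b = 113 mm (the shorter side).
I_min = 209×113³/12 = 2.513×10^7 mm⁴
I = 2.513×10^7 mm⁴ = 2.513×10^-5 m⁴
Effective length L_e = K·L = 0.7 × 7.65 = 5.355 m
P_cr = π²EI / L_e² = π² × 118×10⁹ × 2.513×10^-5 / 5.355² = 1.021×10^6 N
Factor of safety n = P_cr / P = 1020.6 / 781 = 1.31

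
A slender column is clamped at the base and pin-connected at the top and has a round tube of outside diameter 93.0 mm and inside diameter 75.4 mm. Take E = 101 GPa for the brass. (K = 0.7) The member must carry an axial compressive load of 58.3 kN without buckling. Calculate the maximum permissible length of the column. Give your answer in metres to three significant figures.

L_max ≈ 8.53 m

d_o = 93.0 mm, d_i = 75.4 mm
I = π(d_o⁴ − d_i⁴)/64 = π(93.0⁴ − 75.40⁴)/64 = 2.085×10^6 mm⁴
I = 2.085×10^-6 m⁴
At the buckling limit P_cr = P = 5.830×10^4 N
From P_cr = π²EI/(K·L)²:  L = (1/K)·√(π²EI/P_cr) = (1/0.7)·√(π²×1.01×10^11×2.085×10^-6/5.830×10^4)
L = 8.53 m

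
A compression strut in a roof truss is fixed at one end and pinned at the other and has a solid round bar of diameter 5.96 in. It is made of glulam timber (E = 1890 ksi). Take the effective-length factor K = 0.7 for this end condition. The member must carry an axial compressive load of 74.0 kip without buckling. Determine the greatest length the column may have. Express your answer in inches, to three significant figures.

I = πd⁴/64 = π×5.96⁴/64 = 61.94 in⁴
At the buckling limit P_cr = P = 7.400×10^4 lb
From P_cr = π²EI/(K·L)²:  L = (1/K)·√(π²EI/P_cr) = (1/0.7)·√(π²×1.89×10^6×61.94/7.400×10^4)
L = 179 in

L_max ≈ 179 in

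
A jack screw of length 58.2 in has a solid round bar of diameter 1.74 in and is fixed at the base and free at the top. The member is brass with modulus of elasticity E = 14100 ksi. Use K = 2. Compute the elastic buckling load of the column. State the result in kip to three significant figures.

I = πd⁴/64 = π×1.74⁴/64 = 0.4500 in⁴
Effective length L_e = K·L = 2 × 58.2 = 116.4 in
P_cr = π²EI / L_e² = π² × 14100×10³ × 0.4500 / 116.4² = 4.621×10^3 lb

P_cr ≈ 4.62 kip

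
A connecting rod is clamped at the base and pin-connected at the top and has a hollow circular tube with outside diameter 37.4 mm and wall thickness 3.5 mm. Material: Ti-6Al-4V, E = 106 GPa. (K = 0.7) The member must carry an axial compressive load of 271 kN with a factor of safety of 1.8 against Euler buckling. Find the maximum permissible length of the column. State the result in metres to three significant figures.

L_max ≈ 0.487 m

Inner diameter d_i = 37.4 − 2×3.5 = 30.40 mm
I = π(d_o⁴ − d_i⁴)/64 = π(37.4⁴ − 30.40⁴)/64 = 5.412×10^4 mm⁴
I = 5.412×10^-8 m⁴
Required critical load P_cr = n·P = 1.8 × 271 = 487.8 kN = 4.878×10^5 N
From P_cr = π²EI/(K·L)²:  L = (1/K)·√(π²EI/P_cr) = (1/0.7)·√(π²×1.06×10^11×5.412×10^-8/4.878×10^5)
L = 0.487 m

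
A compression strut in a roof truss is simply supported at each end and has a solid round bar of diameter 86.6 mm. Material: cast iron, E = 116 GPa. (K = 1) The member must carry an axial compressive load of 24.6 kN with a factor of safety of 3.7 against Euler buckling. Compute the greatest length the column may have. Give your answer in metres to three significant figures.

I = πd⁴/64 = π×86.6⁴/64 = 2.761×10^6 mm⁴
I = 2.761×10^-6 m⁴
Required critical load P_cr = n·P = 3.7 × 24.6 = 91.02 kN = 9.102×10^4 N
From P_cr = π²EI/(K·L)²:  L = (1/K)·√(π²EI/P_cr) = (1/1)·√(π²×1.16×10^11×2.761×10^-6/9.102×10^4)
L = 5.89 m

L_max ≈ 5.89 m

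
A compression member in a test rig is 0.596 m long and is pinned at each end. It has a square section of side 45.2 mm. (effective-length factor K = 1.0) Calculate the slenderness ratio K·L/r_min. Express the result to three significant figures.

I = a⁴/12 = 45.2⁴/12 = 3.478×10^5 mm⁴
A = 2.043×10^3 mm²;  r_min = √(I/A) = √(3.478×10^5/2.043×10^3) = 13.05 mm
L_e = K·L = 1 × 0.596 m = 0.5960 m = 596.00 mm
λ = L_e / r_min = 596.00 / 13.05 = 45.7

λ ≈ 45.7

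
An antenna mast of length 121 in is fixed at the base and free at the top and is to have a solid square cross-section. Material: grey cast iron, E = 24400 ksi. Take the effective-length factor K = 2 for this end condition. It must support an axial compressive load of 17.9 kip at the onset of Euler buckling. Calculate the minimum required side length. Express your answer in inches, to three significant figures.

a ≈ 2.69 in

L_e = K·L = 2 × 121 = 242.0 in
Required I = P_cr·L_e²/(π²E) = 1.790×10^4 × 242.0² / (π² × 2.44×10^7) = 4.353 in⁴
Solid square: I = a⁴/12  ⇒  a = (12I)^(1/4) = (12×4.353)^(1/4) = 2.69 in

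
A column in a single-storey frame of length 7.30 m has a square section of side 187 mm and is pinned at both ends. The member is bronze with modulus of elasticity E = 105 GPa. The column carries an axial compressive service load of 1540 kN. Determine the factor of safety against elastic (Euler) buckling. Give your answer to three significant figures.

n ≈ 1.29

I = a⁴/12 = 187⁴/12 = 1.019×10^8 mm⁴
I = 1.019×10^8 mm⁴ = 1.019×10^-4 m⁴
Effective length L_e = K·L = 1 × 7.30 = 7.300 m
P_cr = π²EI / L_e² = π² × 105×10⁹ × 1.019×10^-4 / 7.300² = 1.982×10^6 N
Factor of safety n = P_cr / P = 1981.7 / 1540 = 1.29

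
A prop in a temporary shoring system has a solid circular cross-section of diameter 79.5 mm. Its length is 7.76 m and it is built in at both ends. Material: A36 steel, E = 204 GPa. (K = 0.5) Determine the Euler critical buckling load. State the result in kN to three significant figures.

I = πd⁴/64 = π×79.5⁴/64 = 1.961×10^6 mm⁴
I = 1.961×10^6 mm⁴ = 1.961×10^-6 m⁴
Effective length L_e = K·L = 0.5 × 7.76 = 3.880 m
P_cr = π²EI / L_e² = π² × 204×10⁹ × 1.961×10^-6 / 3.880² = 2.622×10^5 N

P_cr ≈ 262 kN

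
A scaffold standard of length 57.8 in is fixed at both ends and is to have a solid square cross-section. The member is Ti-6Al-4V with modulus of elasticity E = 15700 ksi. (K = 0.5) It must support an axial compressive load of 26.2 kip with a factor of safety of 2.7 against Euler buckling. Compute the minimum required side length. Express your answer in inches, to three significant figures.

a ≈ 1.46 in

Required P_cr = n·P = 2.7 × 26.2 = 70.74 kip
L_e = K·L = 0.5 × 57.8 = 28.90 in
Required I = P_cr·L_e²/(π²E) = 7.074×10^4 × 28.90² / (π² × 1.57×10^7) = 0.3813 in⁴
Solid square: I = a⁴/12  ⇒  a = (12I)^(1/4) = (12×0.3813)^(1/4) = 1.46 in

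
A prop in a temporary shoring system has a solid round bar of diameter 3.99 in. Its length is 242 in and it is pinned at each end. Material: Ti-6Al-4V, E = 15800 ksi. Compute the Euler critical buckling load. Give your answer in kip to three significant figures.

I = πd⁴/64 = π×3.99⁴/64 = 12.44 in⁴
Effective length L_e = K·L = 1 × 242 = 242.0 in
P_cr = π²EI / L_e² = π² × 15800×10³ × 12.44 / 242.0² = 3.313×10^4 lb

P_cr ≈ 33.1 kip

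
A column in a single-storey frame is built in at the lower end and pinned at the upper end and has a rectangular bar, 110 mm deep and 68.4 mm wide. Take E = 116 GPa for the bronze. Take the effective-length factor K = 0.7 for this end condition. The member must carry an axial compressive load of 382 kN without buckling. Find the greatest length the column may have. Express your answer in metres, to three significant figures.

L_max ≈ 4.24 m

Buckling occurs about the weak axis: I_min = h·b³/12 with b = 68.4 mm (the shorter side).
I_min = 110×68.4³/12 = 2.933×10^6 mm⁴
I = 2.933×10^-6 m⁴
At the buckling limit P_cr = P = 3.820×10^5 N
From P_cr = π²EI/(K·L)²:  L = (1/K)·√(π²EI/P_cr) = (1/0.7)·√(π²×1.16×10^11×2.933×10^-6/3.820×10^5)
L = 4.24 m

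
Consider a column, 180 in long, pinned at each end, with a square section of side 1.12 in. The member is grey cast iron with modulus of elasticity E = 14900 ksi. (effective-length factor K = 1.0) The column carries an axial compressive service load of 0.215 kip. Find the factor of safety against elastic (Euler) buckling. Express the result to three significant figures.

n ≈ 2.77

I = a⁴/12 = 1.12⁴/12 = 0.1311 in⁴
Effective length L_e = K·L = 1 × 180 = 180.0 in
P_cr = π²EI / L_e² = π² × 14900×10³ × 0.1311 / 180.0² = 595.2 lb
Factor of safety n = P_cr / P = 0.59516 / 0.215 = 2.77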